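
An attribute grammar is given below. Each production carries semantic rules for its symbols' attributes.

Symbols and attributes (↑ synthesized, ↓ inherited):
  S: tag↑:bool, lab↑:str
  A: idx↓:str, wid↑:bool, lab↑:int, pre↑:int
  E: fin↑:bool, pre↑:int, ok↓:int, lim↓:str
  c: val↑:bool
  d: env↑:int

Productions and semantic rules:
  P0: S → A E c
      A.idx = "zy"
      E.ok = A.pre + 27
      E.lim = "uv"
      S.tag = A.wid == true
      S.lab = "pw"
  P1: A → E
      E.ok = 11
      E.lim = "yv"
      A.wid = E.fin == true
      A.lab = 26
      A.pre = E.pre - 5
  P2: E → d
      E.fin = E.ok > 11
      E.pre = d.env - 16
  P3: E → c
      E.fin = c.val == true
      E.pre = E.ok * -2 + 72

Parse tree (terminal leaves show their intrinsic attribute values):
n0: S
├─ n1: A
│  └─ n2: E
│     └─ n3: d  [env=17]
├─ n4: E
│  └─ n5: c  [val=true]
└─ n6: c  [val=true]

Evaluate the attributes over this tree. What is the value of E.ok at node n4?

1. n1.idx = "zy"  ["zy"]
2. n2.ok = 11  [11]
3. n2.lim = "yv"  ["yv"]
4. n3.env = 17  [terminal]
5. n2.fin = false  [E.ok > 11]
6. n2.pre = 1  [d.env - 16]
7. n1.wid = false  [E.fin == true]
8. n1.lab = 26  [26]
9. n1.pre = -4  [E.pre - 5]
10. n4.ok = 23  [A.pre + 27]
11. n4.lim = "uv"  ["uv"]
12. n5.val = true  [terminal]
13. n4.fin = true  [c.val == true]
14. n4.pre = 26  [E.ok * -2 + 72]
15. n6.val = true  [terminal]
16. n0.tag = false  [A.wid == true]
17. n0.lab = "pw"  ["pw"]

23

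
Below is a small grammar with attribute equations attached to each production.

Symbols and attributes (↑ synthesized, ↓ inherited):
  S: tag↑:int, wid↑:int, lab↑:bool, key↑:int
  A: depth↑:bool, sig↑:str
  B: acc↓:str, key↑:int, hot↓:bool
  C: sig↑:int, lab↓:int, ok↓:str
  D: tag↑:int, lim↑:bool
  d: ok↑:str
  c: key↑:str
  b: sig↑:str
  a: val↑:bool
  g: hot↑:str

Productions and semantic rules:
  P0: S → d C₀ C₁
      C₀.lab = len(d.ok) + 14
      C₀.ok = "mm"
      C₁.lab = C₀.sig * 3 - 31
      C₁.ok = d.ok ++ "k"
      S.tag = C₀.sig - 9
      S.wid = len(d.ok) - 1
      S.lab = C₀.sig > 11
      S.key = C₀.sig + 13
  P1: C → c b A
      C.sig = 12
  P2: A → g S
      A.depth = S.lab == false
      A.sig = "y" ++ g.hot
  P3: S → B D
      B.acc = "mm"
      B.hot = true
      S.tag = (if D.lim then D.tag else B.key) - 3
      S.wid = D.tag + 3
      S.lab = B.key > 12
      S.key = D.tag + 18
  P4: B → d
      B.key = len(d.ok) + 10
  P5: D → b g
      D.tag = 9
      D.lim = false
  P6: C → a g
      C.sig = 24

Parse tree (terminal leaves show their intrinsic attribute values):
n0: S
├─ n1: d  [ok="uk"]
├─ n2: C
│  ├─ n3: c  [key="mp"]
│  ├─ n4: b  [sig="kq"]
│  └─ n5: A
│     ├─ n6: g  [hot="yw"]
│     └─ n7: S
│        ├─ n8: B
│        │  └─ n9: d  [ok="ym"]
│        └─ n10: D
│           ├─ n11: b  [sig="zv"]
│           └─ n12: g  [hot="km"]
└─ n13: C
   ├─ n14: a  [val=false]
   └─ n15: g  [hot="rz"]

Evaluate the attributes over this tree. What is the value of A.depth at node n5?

true

1. n1.ok = "uk"  [terminal]
2. n2.lab = 16  [len(d.ok) + 14]
3. n2.ok = "mm"  ["mm"]
4. n3.key = "mp"  [terminal]
5. n4.sig = "kq"  [terminal]
6. n6.hot = "yw"  [terminal]
7. n8.acc = "mm"  ["mm"]
8. n8.hot = true  [true]
9. n9.ok = "ym"  [terminal]
10. n8.key = 12  [len(d.ok) + 10]
11. n11.sig = "zv"  [terminal]
12. n12.hot = "km"  [terminal]
13. n10.tag = 9  [9]
14. n10.lim = false  [false]
15. n7.tag = 9  [(if D.lim then D.tag else B.key) - 3]
16. n7.wid = 12  [D.tag + 3]
17. n7.lab = false  [B.key > 12]
18. n7.key = 27  [D.tag + 18]
19. n5.depth = true  [S.lab == false]
20. n5.sig = "yyw"  ["y" ++ g.hot]
21. n2.sig = 12  [12]
22. n13.lab = 5  [C₀.sig * 3 - 31]
23. n13.ok = "ukk"  [d.ok ++ "k"]
24. n14.val = false  [terminal]
25. n15.hot = "rz"  [terminal]
26. n13.sig = 24  [24]
27. n0.tag = 3  [C₀.sig - 9]
28. n0.wid = 1  [len(d.ok) - 1]
29. n0.lab = true  [C₀.sig > 11]
30. n0.key = 25  [C₀.sig + 13]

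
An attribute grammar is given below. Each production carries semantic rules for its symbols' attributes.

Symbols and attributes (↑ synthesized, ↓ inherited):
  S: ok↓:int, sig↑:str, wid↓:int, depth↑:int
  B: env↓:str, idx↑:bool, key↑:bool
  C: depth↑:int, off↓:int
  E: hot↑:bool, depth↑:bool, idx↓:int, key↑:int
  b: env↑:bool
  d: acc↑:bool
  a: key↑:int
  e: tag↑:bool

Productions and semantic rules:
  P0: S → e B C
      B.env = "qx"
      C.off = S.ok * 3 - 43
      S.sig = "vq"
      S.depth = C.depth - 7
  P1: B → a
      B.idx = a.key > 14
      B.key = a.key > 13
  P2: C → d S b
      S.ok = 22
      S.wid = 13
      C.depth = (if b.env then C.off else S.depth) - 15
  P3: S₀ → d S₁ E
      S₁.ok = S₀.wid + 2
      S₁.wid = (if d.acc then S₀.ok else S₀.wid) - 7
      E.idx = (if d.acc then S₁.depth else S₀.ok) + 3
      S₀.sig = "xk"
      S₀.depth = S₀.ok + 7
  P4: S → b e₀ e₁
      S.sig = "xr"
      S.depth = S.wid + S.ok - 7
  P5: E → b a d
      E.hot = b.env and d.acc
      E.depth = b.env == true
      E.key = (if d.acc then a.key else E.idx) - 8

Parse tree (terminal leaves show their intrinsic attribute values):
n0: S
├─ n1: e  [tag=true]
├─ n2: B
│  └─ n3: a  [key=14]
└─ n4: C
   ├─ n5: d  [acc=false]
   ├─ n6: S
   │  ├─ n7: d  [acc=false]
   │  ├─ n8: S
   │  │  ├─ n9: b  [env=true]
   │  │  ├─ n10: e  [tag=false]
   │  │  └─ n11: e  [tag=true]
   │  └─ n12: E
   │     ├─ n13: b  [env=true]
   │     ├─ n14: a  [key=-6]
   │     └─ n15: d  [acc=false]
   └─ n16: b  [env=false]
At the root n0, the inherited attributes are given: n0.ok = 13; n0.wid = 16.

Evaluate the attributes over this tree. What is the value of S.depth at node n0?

1. n0.ok = 13  [given at root]
2. n0.wid = 16  [given at root]
3. n1.tag = true  [terminal]
4. n2.env = "qx"  ["qx"]
5. n3.key = 14  [terminal]
6. n2.idx = false  [a.key > 14]
7. n2.key = true  [a.key > 13]
8. n4.off = -4  [S.ok * 3 - 43]
9. n5.acc = false  [terminal]
10. n6.ok = 22  [22]
11. n6.wid = 13  [13]
12. n7.acc = false  [terminal]
13. n8.ok = 15  [S₀.wid + 2]
14. n8.wid = 6  [(if d.acc then S₀.ok else S₀.wid) - 7]
15. n9.env = true  [terminal]
16. n10.tag = false  [terminal]
17. n11.tag = true  [terminal]
18. n8.sig = "xr"  ["xr"]
19. n8.depth = 14  [S.wid + S.ok - 7]
20. n12.idx = 25  [(if d.acc then S₁.depth else S₀.ok) + 3]
21. n13.env = true  [terminal]
22. n14.key = -6  [terminal]
23. n15.acc = false  [terminal]
24. n12.hot = false  [b.env and d.acc]
25. n12.depth = true  [b.env == true]
26. n12.key = 17  [(if d.acc then a.key else E.idx) - 8]
27. n6.sig = "xk"  ["xk"]
28. n6.depth = 29  [S₀.ok + 7]
29. n16.env = false  [terminal]
30. n4.depth = 14  [(if b.env then C.off else S.depth) - 15]
31. n0.sig = "vq"  ["vq"]
32. n0.depth = 7  [C.depth - 7]

7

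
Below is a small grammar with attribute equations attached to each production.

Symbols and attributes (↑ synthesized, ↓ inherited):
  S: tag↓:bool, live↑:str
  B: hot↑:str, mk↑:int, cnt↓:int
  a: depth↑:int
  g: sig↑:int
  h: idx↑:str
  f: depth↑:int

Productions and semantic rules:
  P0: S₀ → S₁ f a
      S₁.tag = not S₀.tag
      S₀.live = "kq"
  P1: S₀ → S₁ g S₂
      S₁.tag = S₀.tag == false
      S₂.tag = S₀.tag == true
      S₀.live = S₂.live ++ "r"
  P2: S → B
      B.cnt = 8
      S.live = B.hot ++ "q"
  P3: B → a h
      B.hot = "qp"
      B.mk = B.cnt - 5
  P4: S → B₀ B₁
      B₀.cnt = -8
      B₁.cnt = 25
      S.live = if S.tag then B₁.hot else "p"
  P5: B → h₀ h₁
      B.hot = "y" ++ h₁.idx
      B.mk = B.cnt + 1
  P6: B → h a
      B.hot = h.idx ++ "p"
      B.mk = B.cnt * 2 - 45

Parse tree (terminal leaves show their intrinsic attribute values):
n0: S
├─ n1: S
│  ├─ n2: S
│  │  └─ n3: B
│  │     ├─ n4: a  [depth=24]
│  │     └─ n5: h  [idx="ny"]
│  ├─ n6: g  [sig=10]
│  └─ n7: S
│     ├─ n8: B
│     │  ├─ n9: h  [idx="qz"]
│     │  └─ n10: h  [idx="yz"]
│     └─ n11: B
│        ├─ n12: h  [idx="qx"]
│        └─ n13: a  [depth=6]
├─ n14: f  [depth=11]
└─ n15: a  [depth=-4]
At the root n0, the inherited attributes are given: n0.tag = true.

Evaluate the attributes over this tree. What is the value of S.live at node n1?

"pr"

1. n0.tag = true  [given at root]
2. n1.tag = false  [not S₀.tag]
3. n2.tag = true  [S₀.tag == false]
4. n3.cnt = 8  [8]
5. n4.depth = 24  [terminal]
6. n5.idx = "ny"  [terminal]
7. n3.hot = "qp"  ["qp"]
8. n3.mk = 3  [B.cnt - 5]
9. n2.live = "qpq"  [B.hot ++ "q"]
10. n6.sig = 10  [terminal]
11. n7.tag = false  [S₀.tag == true]
12. n8.cnt = -8  [-8]
13. n9.idx = "qz"  [terminal]
14. n10.idx = "yz"  [terminal]
15. n8.hot = "yyz"  ["y" ++ h₁.idx]
16. n8.mk = -7  [B.cnt + 1]
17. n11.cnt = 25  [25]
18. n12.idx = "qx"  [terminal]
19. n13.depth = 6  [terminal]
20. n11.hot = "qxp"  [h.idx ++ "p"]
21. n11.mk = 5  [B.cnt * 2 - 45]
22. n7.live = "p"  [if S.tag then B₁.hot else "p"]
23. n1.live = "pr"  [S₂.live ++ "r"]
24. n14.depth = 11  [terminal]
25. n15.depth = -4  [terminal]
26. n0.live = "kq"  ["kq"]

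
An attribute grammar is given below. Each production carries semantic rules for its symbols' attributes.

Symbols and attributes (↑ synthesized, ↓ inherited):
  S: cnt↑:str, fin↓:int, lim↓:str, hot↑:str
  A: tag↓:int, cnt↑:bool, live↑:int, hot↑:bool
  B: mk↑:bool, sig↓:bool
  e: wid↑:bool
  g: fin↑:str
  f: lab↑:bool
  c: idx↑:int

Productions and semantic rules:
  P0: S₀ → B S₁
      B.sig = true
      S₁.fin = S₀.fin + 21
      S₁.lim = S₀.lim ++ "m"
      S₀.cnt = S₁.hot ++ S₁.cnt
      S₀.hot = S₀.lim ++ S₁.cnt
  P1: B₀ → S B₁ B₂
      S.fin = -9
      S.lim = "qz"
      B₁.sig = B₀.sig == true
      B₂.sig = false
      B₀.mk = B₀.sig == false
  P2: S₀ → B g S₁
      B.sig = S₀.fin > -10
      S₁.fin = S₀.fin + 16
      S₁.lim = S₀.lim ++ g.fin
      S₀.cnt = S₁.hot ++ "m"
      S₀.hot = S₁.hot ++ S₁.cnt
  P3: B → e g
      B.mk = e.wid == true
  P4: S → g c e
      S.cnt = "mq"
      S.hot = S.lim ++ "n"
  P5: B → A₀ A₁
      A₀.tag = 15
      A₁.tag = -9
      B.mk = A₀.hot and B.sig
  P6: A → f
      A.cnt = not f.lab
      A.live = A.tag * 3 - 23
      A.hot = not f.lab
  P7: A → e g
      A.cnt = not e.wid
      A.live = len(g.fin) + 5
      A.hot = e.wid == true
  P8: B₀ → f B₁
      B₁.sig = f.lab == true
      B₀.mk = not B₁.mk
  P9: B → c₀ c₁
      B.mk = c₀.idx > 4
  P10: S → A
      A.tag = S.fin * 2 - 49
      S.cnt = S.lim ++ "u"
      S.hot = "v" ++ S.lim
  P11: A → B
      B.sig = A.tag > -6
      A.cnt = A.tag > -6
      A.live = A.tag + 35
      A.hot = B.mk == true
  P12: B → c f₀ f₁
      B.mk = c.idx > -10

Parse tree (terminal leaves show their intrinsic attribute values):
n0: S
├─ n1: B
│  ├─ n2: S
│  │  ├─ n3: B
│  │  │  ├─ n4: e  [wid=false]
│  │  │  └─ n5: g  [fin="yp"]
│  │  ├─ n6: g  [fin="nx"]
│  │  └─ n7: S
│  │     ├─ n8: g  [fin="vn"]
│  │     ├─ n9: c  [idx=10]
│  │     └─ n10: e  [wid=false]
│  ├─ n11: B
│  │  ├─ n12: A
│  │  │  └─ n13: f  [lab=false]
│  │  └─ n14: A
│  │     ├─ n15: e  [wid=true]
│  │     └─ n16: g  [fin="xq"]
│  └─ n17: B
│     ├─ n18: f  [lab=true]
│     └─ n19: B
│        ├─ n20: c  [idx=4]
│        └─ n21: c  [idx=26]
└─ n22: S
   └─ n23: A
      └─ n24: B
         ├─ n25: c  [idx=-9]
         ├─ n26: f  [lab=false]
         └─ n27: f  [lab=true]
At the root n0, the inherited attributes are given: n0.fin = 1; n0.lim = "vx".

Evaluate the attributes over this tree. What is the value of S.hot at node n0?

1. n0.fin = 1  [given at root]
2. n0.lim = "vx"  [given at root]
3. n1.sig = true  [true]
4. n2.fin = -9  [-9]
5. n2.lim = "qz"  ["qz"]
6. n3.sig = true  [S₀.fin > -10]
7. n4.wid = false  [terminal]
8. n5.fin = "yp"  [terminal]
9. n3.mk = false  [e.wid == true]
10. n6.fin = "nx"  [terminal]
11. n7.fin = 7  [S₀.fin + 16]
12. n7.lim = "qznx"  [S₀.lim ++ g.fin]
13. n8.fin = "vn"  [terminal]
14. n9.idx = 10  [terminal]
15. n10.wid = false  [terminal]
16. n7.cnt = "mq"  ["mq"]
17. n7.hot = "qznxn"  [S.lim ++ "n"]
18. n2.cnt = "qznxnm"  [S₁.hot ++ "m"]
19. n2.hot = "qznxnmq"  [S₁.hot ++ S₁.cnt]
20. n11.sig = true  [B₀.sig == true]
21. n12.tag = 15  [15]
22. n13.lab = false  [terminal]
23. n12.cnt = true  [not f.lab]
24. n12.live = 22  [A.tag * 3 - 23]
25. n12.hot = true  [not f.lab]
26. n14.tag = -9  [-9]
27. n15.wid = true  [terminal]
28. n16.fin = "xq"  [terminal]
29. n14.cnt = false  [not e.wid]
30. n14.live = 7  [len(g.fin) + 5]
31. n14.hot = true  [e.wid == true]
32. n11.mk = true  [A₀.hot and B.sig]
33. n17.sig = false  [false]
34. n18.lab = true  [terminal]
35. n19.sig = true  [f.lab == true]
36. n20.idx = 4  [terminal]
37. n21.idx = 26  [terminal]
38. n19.mk = false  [c₀.idx > 4]
39. n17.mk = true  [not B₁.mk]
40. n1.mk = false  [B₀.sig == false]
41. n22.fin = 22  [S₀.fin + 21]
42. n22.lim = "vxm"  [S₀.lim ++ "m"]
43. n23.tag = -5  [S.fin * 2 - 49]
44. n24.sig = true  [A.tag > -6]
45. n25.idx = -9  [terminal]
46. n26.lab = false  [terminal]
47. n27.lab = true  [terminal]
48. n24.mk = true  [c.idx > -10]
49. n23.cnt = true  [A.tag > -6]
50. n23.live = 30  [A.tag + 35]
51. n23.hot = true  [B.mk == true]
52. n22.cnt = "vxmu"  [S.lim ++ "u"]
53. n22.hot = "vvxm"  ["v" ++ S.lim]
54. n0.cnt = "vvxmvxmu"  [S₁.hot ++ S₁.cnt]
55. n0.hot = "vxvxmu"  [S₀.lim ++ S₁.cnt]

"vxvxmu"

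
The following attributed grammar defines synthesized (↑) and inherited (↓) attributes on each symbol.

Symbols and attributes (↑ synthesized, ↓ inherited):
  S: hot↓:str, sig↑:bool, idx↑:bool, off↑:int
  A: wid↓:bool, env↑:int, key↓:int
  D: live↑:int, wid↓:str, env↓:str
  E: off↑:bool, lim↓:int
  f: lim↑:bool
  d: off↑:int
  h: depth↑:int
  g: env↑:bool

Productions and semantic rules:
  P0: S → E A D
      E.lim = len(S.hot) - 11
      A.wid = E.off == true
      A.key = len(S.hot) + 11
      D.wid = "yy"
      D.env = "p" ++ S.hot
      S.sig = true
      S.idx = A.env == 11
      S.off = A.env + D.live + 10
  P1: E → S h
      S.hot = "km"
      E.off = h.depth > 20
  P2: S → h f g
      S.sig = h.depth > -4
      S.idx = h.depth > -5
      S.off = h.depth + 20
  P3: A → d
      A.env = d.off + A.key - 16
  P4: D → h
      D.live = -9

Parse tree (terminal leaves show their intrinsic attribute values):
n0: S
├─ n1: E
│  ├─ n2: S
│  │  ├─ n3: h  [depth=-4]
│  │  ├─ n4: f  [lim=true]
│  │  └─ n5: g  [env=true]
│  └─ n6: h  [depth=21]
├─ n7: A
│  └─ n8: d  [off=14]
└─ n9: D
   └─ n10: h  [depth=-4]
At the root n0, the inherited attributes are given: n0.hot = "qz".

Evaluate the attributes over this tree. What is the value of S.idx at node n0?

1. n0.hot = "qz"  [given at root]
2. n1.lim = -9  [len(S.hot) - 11]
3. n2.hot = "km"  ["km"]
4. n3.depth = -4  [terminal]
5. n4.lim = true  [terminal]
6. n5.env = true  [terminal]
7. n2.sig = false  [h.depth > -4]
8. n2.idx = true  [h.depth > -5]
9. n2.off = 16  [h.depth + 20]
10. n6.depth = 21  [terminal]
11. n1.off = true  [h.depth > 20]
12. n7.wid = true  [E.off == true]
13. n7.key = 13  [len(S.hot) + 11]
14. n8.off = 14  [terminal]
15. n7.env = 11  [d.off + A.key - 16]
16. n9.wid = "yy"  ["yy"]
17. n9.env = "pqz"  ["p" ++ S.hot]
18. n10.depth = -4  [terminal]
19. n9.live = -9  [-9]
20. n0.sig = true  [true]
21. n0.idx = true  [A.env == 11]
22. n0.off = 12  [A.env + D.live + 10]

true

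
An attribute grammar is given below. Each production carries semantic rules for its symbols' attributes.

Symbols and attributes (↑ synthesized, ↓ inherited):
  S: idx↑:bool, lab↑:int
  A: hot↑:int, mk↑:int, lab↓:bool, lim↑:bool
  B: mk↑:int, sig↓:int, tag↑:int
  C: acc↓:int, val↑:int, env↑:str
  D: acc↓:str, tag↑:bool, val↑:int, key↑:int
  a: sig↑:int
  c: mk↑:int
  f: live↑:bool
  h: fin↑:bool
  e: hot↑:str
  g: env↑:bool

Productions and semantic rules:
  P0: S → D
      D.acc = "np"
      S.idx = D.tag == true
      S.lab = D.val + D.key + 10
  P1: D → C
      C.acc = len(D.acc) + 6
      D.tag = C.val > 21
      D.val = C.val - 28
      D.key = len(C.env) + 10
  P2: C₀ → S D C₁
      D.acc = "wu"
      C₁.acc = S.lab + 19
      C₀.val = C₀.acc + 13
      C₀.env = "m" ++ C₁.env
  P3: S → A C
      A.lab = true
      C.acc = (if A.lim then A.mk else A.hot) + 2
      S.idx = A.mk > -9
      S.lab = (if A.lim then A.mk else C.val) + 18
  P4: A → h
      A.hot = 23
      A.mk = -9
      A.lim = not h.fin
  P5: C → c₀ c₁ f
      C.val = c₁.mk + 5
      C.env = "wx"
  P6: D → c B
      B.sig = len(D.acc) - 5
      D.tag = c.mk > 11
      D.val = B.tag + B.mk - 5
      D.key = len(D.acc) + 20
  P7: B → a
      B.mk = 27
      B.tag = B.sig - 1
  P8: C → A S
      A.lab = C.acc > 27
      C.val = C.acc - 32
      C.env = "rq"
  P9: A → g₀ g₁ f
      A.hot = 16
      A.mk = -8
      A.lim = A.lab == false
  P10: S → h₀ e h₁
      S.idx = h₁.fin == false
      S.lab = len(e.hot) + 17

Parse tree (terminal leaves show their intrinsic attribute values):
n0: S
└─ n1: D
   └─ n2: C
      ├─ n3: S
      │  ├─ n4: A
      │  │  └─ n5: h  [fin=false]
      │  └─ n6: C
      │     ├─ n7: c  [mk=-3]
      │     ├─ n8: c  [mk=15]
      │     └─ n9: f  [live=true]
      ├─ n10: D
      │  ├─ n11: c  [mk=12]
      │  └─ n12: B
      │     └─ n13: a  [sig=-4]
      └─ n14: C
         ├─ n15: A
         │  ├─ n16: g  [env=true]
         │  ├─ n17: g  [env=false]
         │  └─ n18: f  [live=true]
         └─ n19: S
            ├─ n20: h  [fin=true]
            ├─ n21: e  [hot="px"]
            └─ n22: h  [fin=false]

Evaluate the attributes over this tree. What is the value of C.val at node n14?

1. n1.acc = "np"  ["np"]
2. n2.acc = 8  [len(D.acc) + 6]
3. n4.lab = true  [true]
4. n5.fin = false  [terminal]
5. n4.hot = 23  [23]
6. n4.mk = -9  [-9]
7. n4.lim = true  [not h.fin]
8. n6.acc = -7  [(if A.lim then A.mk else A.hot) + 2]
9. n7.mk = -3  [terminal]
10. n8.mk = 15  [terminal]
11. n9.live = true  [terminal]
12. n6.val = 20  [c₁.mk + 5]
13. n6.env = "wx"  ["wx"]
14. n3.idx = false  [A.mk > -9]
15. n3.lab = 9  [(if A.lim then A.mk else C.val) + 18]
16. n10.acc = "wu"  ["wu"]
17. n11.mk = 12  [terminal]
18. n12.sig = -3  [len(D.acc) - 5]
19. n13.sig = -4  [terminal]
20. n12.mk = 27  [27]
21. n12.tag = -4  [B.sig - 1]
22. n10.tag = true  [c.mk > 11]
23. n10.val = 18  [B.tag + B.mk - 5]
24. n10.key = 22  [len(D.acc) + 20]
25. n14.acc = 28  [S.lab + 19]
26. n15.lab = true  [C.acc > 27]
27. n16.env = true  [terminal]
28. n17.env = false  [terminal]
29. n18.live = true  [terminal]
30. n15.hot = 16  [16]
31. n15.mk = -8  [-8]
32. n15.lim = false  [A.lab == false]
33. n20.fin = true  [terminal]
34. n21.hot = "px"  [terminal]
35. n22.fin = false  [terminal]
36. n19.idx = true  [h₁.fin == false]
37. n19.lab = 19  [len(e.hot) + 17]
38. n14.val = -4  [C.acc - 32]
39. n14.env = "rq"  ["rq"]
40. n2.val = 21  [C₀.acc + 13]
41. n2.env = "mrq"  ["m" ++ C₁.env]
42. n1.tag = false  [C.val > 21]
43. n1.val = -7  [C.val - 28]
44. n1.key = 13  [len(C.env) + 10]
45. n0.idx = false  [D.tag == true]
46. n0.lab = 16  [D.val + D.key + 10]

-4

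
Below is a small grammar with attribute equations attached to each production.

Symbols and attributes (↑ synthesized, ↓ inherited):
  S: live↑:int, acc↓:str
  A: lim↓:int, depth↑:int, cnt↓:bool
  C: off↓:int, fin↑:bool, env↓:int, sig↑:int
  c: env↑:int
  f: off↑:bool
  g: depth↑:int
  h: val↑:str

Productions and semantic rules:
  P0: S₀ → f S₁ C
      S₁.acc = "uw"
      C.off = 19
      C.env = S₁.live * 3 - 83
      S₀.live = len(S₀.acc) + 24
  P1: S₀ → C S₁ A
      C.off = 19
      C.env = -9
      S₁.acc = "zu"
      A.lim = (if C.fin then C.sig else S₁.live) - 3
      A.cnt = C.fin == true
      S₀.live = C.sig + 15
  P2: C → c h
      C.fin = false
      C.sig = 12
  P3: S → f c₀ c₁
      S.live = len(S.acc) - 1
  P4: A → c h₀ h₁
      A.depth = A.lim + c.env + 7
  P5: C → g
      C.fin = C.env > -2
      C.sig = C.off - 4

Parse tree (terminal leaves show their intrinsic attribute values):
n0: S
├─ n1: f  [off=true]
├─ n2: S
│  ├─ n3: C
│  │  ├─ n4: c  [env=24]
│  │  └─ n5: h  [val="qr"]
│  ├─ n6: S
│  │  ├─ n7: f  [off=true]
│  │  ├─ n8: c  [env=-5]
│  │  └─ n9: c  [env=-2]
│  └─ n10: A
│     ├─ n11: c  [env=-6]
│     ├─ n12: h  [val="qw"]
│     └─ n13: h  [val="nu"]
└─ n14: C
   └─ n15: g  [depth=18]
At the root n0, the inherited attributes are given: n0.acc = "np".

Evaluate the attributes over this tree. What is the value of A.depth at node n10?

1. n0.acc = "np"  [given at root]
2. n1.off = true  [terminal]
3. n2.acc = "uw"  ["uw"]
4. n3.off = 19  [19]
5. n3.env = -9  [-9]
6. n4.env = 24  [terminal]
7. n5.val = "qr"  [terminal]
8. n3.fin = false  [false]
9. n3.sig = 12  [12]
10. n6.acc = "zu"  ["zu"]
11. n7.off = true  [terminal]
12. n8.env = -5  [terminal]
13. n9.env = -2  [terminal]
14. n6.live = 1  [len(S.acc) - 1]
15. n10.lim = -2  [(if C.fin then C.sig else S₁.live) - 3]
16. n10.cnt = false  [C.fin == true]
17. n11.env = -6  [terminal]
18. n12.val = "qw"  [terminal]
19. n13.val = "nu"  [terminal]
20. n10.depth = -1  [A.lim + c.env + 7]
21. n2.live = 27  [C.sig + 15]
22. n14.off = 19  [19]
23. n14.env = -2  [S₁.live * 3 - 83]
24. n15.depth = 18  [terminal]
25. n14.fin = false  [C.env > -2]
26. n14.sig = 15  [C.off - 4]
27. n0.live = 26  [len(S₀.acc) + 24]

-1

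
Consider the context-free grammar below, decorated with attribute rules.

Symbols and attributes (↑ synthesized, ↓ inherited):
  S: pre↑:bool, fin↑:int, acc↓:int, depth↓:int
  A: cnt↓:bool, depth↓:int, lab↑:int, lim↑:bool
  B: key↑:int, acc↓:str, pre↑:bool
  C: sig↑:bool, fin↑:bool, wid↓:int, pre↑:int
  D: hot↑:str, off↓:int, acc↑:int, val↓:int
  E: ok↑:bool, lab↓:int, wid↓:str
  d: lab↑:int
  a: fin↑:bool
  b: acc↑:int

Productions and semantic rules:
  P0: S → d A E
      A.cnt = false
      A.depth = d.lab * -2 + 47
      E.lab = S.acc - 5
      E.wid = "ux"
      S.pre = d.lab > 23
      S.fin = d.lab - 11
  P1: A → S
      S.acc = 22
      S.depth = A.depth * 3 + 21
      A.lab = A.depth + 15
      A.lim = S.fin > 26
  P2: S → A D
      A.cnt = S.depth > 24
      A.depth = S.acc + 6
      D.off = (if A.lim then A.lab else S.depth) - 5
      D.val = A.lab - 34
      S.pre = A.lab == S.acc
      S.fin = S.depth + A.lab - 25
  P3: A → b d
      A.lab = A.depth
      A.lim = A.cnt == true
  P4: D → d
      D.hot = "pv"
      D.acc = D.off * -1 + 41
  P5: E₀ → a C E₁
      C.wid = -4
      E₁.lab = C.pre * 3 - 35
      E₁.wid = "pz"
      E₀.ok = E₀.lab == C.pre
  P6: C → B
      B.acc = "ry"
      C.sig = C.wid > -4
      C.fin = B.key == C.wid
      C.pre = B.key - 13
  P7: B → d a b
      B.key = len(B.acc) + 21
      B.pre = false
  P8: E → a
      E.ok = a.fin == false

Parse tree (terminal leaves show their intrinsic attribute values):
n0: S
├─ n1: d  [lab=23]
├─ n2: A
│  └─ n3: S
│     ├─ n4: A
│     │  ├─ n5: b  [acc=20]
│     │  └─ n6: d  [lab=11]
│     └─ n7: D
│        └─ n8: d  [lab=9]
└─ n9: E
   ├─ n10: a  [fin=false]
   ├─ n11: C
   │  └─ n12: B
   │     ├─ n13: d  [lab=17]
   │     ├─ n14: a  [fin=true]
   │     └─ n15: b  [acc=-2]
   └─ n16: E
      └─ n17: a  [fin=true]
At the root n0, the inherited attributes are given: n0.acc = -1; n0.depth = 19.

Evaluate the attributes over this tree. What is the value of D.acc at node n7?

1. n0.acc = -1  [given at root]
2. n0.depth = 19  [given at root]
3. n1.lab = 23  [terminal]
4. n2.cnt = false  [false]
5. n2.depth = 1  [d.lab * -2 + 47]
6. n3.acc = 22  [22]
7. n3.depth = 24  [A.depth * 3 + 21]
8. n4.cnt = false  [S.depth > 24]
9. n4.depth = 28  [S.acc + 6]
10. n5.acc = 20  [terminal]
11. n6.lab = 11  [terminal]
12. n4.lab = 28  [A.depth]
13. n4.lim = false  [A.cnt == true]
14. n7.off = 19  [(if A.lim then A.lab else S.depth) - 5]
15. n7.val = -6  [A.lab - 34]
16. n8.lab = 9  [terminal]
17. n7.hot = "pv"  ["pv"]
18. n7.acc = 22  [D.off * -1 + 41]
19. n3.pre = false  [A.lab == S.acc]
20. n3.fin = 27  [S.depth + A.lab - 25]
21. n2.lab = 16  [A.depth + 15]
22. n2.lim = true  [S.fin > 26]
23. n9.lab = -6  [S.acc - 5]
24. n9.wid = "ux"  ["ux"]
25. n10.fin = false  [terminal]
26. n11.wid = -4  [-4]
27. n12.acc = "ry"  ["ry"]
28. n13.lab = 17  [terminal]
29. n14.fin = true  [terminal]
30. n15.acc = -2  [terminal]
31. n12.key = 23  [len(B.acc) + 21]
32. n12.pre = false  [false]
33. n11.sig = false  [C.wid > -4]
34. n11.fin = false  [B.key == C.wid]
35. n11.pre = 10  [B.key - 13]
36. n16.lab = -5  [C.pre * 3 - 35]
37. n16.wid = "pz"  ["pz"]
38. n17.fin = true  [terminal]
39. n16.ok = false  [a.fin == false]
40. n9.ok = false  [E₀.lab == C.pre]
41. n0.pre = false  [d.lab > 23]
42. n0.fin = 12  [d.lab - 11]

22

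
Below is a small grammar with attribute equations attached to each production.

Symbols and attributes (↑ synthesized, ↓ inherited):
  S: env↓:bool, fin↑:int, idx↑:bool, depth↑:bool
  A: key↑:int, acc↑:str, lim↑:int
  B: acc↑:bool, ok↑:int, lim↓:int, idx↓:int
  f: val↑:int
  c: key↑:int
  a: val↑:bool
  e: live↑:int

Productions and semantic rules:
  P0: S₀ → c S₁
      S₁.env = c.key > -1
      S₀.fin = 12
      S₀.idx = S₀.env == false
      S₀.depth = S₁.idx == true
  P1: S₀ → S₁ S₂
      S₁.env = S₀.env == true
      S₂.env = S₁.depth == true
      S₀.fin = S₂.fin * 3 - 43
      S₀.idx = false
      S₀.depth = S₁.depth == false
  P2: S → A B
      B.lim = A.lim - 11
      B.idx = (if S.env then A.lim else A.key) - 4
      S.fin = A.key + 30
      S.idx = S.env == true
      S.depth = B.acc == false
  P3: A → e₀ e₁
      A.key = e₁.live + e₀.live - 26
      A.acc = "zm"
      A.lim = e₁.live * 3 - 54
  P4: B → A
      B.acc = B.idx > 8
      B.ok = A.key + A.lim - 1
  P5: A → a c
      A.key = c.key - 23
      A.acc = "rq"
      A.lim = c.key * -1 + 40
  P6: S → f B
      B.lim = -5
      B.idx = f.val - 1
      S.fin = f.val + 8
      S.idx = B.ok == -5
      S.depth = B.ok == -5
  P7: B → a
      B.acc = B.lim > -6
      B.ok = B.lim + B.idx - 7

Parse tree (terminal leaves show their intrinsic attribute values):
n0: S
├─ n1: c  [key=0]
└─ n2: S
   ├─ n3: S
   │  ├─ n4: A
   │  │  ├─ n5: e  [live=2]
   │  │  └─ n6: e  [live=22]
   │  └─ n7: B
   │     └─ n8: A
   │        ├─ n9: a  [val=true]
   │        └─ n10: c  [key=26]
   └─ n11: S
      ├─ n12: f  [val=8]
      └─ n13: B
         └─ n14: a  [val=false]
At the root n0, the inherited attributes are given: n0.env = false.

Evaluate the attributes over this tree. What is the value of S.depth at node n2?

1. n0.env = false  [given at root]
2. n1.key = 0  [terminal]
3. n2.env = true  [c.key > -1]
4. n3.env = true  [S₀.env == true]
5. n5.live = 2  [terminal]
6. n6.live = 22  [terminal]
7. n4.key = -2  [e₁.live + e₀.live - 26]
8. n4.acc = "zm"  ["zm"]
9. n4.lim = 12  [e₁.live * 3 - 54]
10. n7.lim = 1  [A.lim - 11]
11. n7.idx = 8  [(if S.env then A.lim else A.key) - 4]
12. n9.val = true  [terminal]
13. n10.key = 26  [terminal]
14. n8.key = 3  [c.key - 23]
15. n8.acc = "rq"  ["rq"]
16. n8.lim = 14  [c.key * -1 + 40]
17. n7.acc = false  [B.idx > 8]
18. n7.ok = 16  [A.key + A.lim - 1]
19. n3.fin = 28  [A.key + 30]
20. n3.idx = true  [S.env == true]
21. n3.depth = true  [B.acc == false]
22. n11.env = true  [S₁.depth == true]
23. n12.val = 8  [terminal]
24. n13.lim = -5  [-5]
25. n13.idx = 7  [f.val - 1]
26. n14.val = false  [terminal]
27. n13.acc = true  [B.lim > -6]
28. n13.ok = -5  [B.lim + B.idx - 7]
29. n11.fin = 16  [f.val + 8]
30. n11.idx = true  [B.ok == -5]
31. n11.depth = true  [B.ok == -5]
32. n2.fin = 5  [S₂.fin * 3 - 43]
33. n2.idx = false  [false]
34. n2.depth = false  [S₁.depth == false]
35. n0.fin = 12  [12]
36. n0.idx = true  [S₀.env == false]
37. n0.depth = false  [S₁.idx == true]

false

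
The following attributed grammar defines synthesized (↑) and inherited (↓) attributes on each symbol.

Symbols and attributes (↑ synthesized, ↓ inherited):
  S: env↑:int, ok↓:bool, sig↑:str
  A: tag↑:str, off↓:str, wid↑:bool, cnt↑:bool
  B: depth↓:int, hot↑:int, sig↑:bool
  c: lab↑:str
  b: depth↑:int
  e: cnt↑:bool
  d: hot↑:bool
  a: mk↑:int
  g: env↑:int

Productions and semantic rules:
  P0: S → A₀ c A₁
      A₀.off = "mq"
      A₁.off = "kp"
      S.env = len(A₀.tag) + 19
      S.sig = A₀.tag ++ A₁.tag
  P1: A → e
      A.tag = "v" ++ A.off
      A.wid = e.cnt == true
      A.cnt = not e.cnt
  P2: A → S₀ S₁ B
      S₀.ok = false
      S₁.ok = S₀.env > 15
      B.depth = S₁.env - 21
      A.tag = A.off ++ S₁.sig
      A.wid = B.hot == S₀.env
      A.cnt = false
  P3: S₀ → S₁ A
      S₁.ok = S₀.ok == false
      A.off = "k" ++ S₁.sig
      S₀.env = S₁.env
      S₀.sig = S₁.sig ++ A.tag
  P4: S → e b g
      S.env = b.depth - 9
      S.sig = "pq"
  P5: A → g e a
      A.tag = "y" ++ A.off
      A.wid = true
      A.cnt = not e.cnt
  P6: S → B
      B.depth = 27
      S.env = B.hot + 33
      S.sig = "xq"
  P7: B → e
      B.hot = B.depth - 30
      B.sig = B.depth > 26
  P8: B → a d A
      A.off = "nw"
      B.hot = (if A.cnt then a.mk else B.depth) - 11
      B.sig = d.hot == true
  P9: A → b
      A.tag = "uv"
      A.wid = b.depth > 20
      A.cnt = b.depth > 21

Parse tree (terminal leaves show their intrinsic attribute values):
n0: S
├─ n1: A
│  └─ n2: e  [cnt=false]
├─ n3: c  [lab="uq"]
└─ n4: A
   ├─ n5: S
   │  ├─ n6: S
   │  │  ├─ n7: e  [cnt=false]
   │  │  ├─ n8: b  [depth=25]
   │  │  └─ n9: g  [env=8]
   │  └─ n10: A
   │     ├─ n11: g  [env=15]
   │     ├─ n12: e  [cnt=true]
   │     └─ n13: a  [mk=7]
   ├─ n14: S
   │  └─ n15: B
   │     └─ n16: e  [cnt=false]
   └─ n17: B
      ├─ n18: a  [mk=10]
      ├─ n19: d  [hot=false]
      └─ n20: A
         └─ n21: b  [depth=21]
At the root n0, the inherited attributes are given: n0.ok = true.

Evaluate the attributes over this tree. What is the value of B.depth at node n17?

9

1. n0.ok = true  [given at root]
2. n1.off = "mq"  ["mq"]
3. n2.cnt = false  [terminal]
4. n1.tag = "vmq"  ["v" ++ A.off]
5. n1.wid = false  [e.cnt == true]
6. n1.cnt = true  [not e.cnt]
7. n3.lab = "uq"  [terminal]
8. n4.off = "kp"  ["kp"]
9. n5.ok = false  [false]
10. n6.ok = true  [S₀.ok == false]
11. n7.cnt = false  [terminal]
12. n8.depth = 25  [terminal]
13. n9.env = 8  [terminal]
14. n6.env = 16  [b.depth - 9]
15. n6.sig = "pq"  ["pq"]
16. n10.off = "kpq"  ["k" ++ S₁.sig]
17. n11.env = 15  [terminal]
18. n12.cnt = true  [terminal]
19. n13.mk = 7  [terminal]
20. n10.tag = "ykpq"  ["y" ++ A.off]
21. n10.wid = true  [true]
22. n10.cnt = false  [not e.cnt]
23. n5.env = 16  [S₁.env]
24. n5.sig = "pqykpq"  [S₁.sig ++ A.tag]
25. n14.ok = true  [S₀.env > 15]
26. n15.depth = 27  [27]
27. n16.cnt = false  [terminal]
28. n15.hot = -3  [B.depth - 30]
29. n15.sig = true  [B.depth > 26]
30. n14.env = 30  [B.hot + 33]
31. n14.sig = "xq"  ["xq"]
32. n17.depth = 9  [S₁.env - 21]
33. n18.mk = 10  [terminal]
34. n19.hot = false  [terminal]
35. n20.off = "nw"  ["nw"]
36. n21.depth = 21  [terminal]
37. n20.tag = "uv"  ["uv"]
38. n20.wid = true  [b.depth > 20]
39. n20.cnt = false  [b.depth > 21]
40. n17.hot = -2  [(if A.cnt then a.mk else B.depth) - 11]
41. n17.sig = false  [d.hot == true]
42. n4.tag = "kpxq"  [A.off ++ S₁.sig]
43. n4.wid = false  [B.hot == S₀.env]
44. n4.cnt = false  [false]
45. n0.env = 22  [len(A₀.tag) + 19]
46. n0.sig = "vmqkpxq"  [A₀.tag ++ A₁.tag]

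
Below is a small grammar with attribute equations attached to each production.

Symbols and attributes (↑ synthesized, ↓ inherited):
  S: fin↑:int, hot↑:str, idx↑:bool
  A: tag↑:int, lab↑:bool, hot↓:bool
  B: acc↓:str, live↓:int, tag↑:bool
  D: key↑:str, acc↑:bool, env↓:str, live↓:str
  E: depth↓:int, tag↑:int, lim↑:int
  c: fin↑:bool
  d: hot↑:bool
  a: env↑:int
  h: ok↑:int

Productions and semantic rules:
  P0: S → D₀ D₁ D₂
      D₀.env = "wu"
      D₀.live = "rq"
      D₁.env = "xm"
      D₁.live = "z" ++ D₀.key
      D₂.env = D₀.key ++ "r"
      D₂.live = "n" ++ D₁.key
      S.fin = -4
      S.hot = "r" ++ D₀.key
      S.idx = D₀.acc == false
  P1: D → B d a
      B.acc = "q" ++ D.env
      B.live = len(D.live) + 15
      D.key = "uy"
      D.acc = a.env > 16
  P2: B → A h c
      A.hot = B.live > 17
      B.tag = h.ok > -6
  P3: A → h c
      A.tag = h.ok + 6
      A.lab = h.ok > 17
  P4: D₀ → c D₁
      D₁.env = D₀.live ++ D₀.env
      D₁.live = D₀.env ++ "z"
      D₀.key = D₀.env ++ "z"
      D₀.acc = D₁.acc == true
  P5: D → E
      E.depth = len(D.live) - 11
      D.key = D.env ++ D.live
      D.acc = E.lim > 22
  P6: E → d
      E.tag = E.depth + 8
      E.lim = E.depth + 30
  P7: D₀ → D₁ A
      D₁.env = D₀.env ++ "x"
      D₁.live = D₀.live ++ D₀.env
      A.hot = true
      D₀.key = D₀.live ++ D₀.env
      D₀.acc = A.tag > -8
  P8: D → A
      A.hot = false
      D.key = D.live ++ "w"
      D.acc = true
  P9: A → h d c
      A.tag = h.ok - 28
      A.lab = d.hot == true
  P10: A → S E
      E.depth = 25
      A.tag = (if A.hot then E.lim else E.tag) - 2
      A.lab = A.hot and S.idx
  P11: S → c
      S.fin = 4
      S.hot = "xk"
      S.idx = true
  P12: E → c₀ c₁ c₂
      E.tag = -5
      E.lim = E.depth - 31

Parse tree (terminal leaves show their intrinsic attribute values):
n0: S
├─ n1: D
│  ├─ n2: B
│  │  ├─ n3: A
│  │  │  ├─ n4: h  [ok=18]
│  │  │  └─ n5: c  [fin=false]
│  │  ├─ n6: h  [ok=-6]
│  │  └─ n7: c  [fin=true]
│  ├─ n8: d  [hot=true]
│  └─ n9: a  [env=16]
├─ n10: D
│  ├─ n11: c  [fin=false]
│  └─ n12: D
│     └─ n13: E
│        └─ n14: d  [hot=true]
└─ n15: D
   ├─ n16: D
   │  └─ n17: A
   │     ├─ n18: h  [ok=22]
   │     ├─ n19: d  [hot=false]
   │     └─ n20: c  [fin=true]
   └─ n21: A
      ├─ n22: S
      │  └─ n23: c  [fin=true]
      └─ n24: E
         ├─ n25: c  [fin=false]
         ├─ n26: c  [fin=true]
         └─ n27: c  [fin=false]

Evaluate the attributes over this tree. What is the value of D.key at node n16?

1. n1.env = "wu"  ["wu"]
2. n1.live = "rq"  ["rq"]
3. n2.acc = "qwu"  ["q" ++ D.env]
4. n2.live = 17  [len(D.live) + 15]
5. n3.hot = false  [B.live > 17]
6. n4.ok = 18  [terminal]
7. n5.fin = false  [terminal]
8. n3.tag = 24  [h.ok + 6]
9. n3.lab = true  [h.ok > 17]
10. n6.ok = -6  [terminal]
11. n7.fin = true  [terminal]
12. n2.tag = false  [h.ok > -6]
13. n8.hot = true  [terminal]
14. n9.env = 16  [terminal]
15. n1.key = "uy"  ["uy"]
16. n1.acc = false  [a.env > 16]
17. n10.env = "xm"  ["xm"]
18. n10.live = "zuy"  ["z" ++ D₀.key]
19. n11.fin = false  [terminal]
20. n12.env = "zuyxm"  [D₀.live ++ D₀.env]
21. n12.live = "xmz"  [D₀.env ++ "z"]
22. n13.depth = -8  [len(D.live) - 11]
23. n14.hot = true  [terminal]
24. n13.tag = 0  [E.depth + 8]
25. n13.lim = 22  [E.depth + 30]
26. n12.key = "zuyxmxmz"  [D.env ++ D.live]
27. n12.acc = false  [E.lim > 22]
28. n10.key = "xmz"  [D₀.env ++ "z"]
29. n10.acc = false  [D₁.acc == true]
30. n15.env = "uyr"  [D₀.key ++ "r"]
31. n15.live = "nxmz"  ["n" ++ D₁.key]
32. n16.env = "uyrx"  [D₀.env ++ "x"]
33. n16.live = "nxmzuyr"  [D₀.live ++ D₀.env]
34. n17.hot = false  [false]
35. n18.ok = 22  [terminal]
36. n19.hot = false  [terminal]
37. n20.fin = true  [terminal]
38. n17.tag = -6  [h.ok - 28]
39. n17.lab = false  [d.hot == true]
40. n16.key = "nxmzuyrw"  [D.live ++ "w"]
41. n16.acc = true  [true]
42. n21.hot = true  [true]
43. n23.fin = true  [terminal]
44. n22.fin = 4  [4]
45. n22.hot = "xk"  ["xk"]
46. n22.idx = true  [true]
47. n24.depth = 25  [25]
48. n25.fin = false  [terminal]
49. n26.fin = true  [terminal]
50. n27.fin = false  [terminal]
51. n24.tag = -5  [-5]
52. n24.lim = -6  [E.depth - 31]
53. n21.tag = -8  [(if A.hot then E.lim else E.tag) - 2]
54. n21.lab = true  [A.hot and S.idx]
55. n15.key = "nxmzuyr"  [D₀.live ++ D₀.env]
56. n15.acc = false  [A.tag > -8]
57. n0.fin = -4  [-4]
58. n0.hot = "ruy"  ["r" ++ D₀.key]
59. n0.idx = true  [D₀.acc == false]

"nxmzuyrw"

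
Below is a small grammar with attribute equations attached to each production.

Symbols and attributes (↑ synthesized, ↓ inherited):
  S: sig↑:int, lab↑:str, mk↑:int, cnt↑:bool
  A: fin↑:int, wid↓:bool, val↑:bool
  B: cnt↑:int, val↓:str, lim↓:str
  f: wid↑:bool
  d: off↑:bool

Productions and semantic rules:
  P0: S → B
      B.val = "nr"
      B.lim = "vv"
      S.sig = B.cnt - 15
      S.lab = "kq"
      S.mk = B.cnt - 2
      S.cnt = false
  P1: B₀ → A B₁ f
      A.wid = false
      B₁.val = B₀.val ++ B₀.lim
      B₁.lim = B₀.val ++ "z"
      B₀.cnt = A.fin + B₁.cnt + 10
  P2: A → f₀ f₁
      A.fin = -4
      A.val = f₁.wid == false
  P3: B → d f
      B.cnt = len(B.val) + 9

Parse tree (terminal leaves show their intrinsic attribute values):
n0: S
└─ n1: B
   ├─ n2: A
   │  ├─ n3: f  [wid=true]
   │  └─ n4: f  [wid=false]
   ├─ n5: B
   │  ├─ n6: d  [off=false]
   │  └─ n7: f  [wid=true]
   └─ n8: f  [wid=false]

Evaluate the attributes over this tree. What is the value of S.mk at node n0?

17

1. n1.val = "nr"  ["nr"]
2. n1.lim = "vv"  ["vv"]
3. n2.wid = false  [false]
4. n3.wid = true  [terminal]
5. n4.wid = false  [terminal]
6. n2.fin = -4  [-4]
7. n2.val = true  [f₁.wid == false]
8. n5.val = "nrvv"  [B₀.val ++ B₀.lim]
9. n5.lim = "nrz"  [B₀.val ++ "z"]
10. n6.off = false  [terminal]
11. n7.wid = true  [terminal]
12. n5.cnt = 13  [len(B.val) + 9]
13. n8.wid = false  [terminal]
14. n1.cnt = 19  [A.fin + B₁.cnt + 10]
15. n0.sig = 4  [B.cnt - 15]
16. n0.lab = "kq"  ["kq"]
17. n0.mk = 17  [B.cnt - 2]
18. n0.cnt = false  [false]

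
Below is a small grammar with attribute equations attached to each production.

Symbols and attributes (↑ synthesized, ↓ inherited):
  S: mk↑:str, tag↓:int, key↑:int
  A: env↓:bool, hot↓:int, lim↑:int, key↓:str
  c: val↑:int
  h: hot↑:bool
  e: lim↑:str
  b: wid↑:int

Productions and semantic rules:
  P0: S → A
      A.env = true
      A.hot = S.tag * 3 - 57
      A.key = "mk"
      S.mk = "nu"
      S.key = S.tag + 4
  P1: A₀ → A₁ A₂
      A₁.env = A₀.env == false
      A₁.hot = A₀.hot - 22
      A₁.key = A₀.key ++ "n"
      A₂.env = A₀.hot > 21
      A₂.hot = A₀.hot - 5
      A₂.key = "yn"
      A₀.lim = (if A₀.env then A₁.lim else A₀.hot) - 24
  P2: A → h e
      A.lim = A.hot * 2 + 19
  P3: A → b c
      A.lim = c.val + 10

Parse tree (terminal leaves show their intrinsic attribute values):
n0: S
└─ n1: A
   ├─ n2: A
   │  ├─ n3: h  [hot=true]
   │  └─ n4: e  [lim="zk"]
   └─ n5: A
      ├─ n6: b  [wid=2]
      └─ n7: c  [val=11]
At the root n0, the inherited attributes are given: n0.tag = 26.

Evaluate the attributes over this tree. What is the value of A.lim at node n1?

1. n0.tag = 26  [given at root]
2. n1.env = true  [true]
3. n1.hot = 21  [S.tag * 3 - 57]
4. n1.key = "mk"  ["mk"]
5. n2.env = false  [A₀.env == false]
6. n2.hot = -1  [A₀.hot - 22]
7. n2.key = "mkn"  [A₀.key ++ "n"]
8. n3.hot = true  [terminal]
9. n4.lim = "zk"  [terminal]
10. n2.lim = 17  [A.hot * 2 + 19]
11. n5.env = false  [A₀.hot > 21]
12. n5.hot = 16  [A₀.hot - 5]
13. n5.key = "yn"  ["yn"]
14. n6.wid = 2  [terminal]
15. n7.val = 11  [terminal]
16. n5.lim = 21  [c.val + 10]
17. n1.lim = -7  [(if A₀.env then A₁.lim else A₀.hot) - 24]
18. n0.mk = "nu"  ["nu"]
19. n0.key = 30  [S.tag + 4]

-7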